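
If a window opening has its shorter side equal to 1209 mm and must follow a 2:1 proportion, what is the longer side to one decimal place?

2418.0 mm

2:1 = 2.00000.
Longer side = 1209 × 2.00000 ≈ 2418.000 → 2418.0 mm.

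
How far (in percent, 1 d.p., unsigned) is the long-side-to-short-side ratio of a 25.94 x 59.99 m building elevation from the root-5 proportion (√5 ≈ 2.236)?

Ratio = 59.99 / 25.94 ≈ 2.3126.
Ideal root-5 ≈ 2.2361. |2.3126 − 2.2361| / 2.2361 ≈ 3.42% → 3.4%.

3.4%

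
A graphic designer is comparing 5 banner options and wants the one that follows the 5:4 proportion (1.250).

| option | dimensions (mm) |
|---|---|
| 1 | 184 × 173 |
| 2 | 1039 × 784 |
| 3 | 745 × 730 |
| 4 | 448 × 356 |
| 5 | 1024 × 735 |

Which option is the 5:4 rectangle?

4

Ratios (long/short): 1 ≈ 1.064; 2 ≈ 1.325; 3 ≈ 1.021; 4 ≈ 1.258; 5 ≈ 1.393.
5:4 ≈ 1.250; option 4 is nearest (Δ 0.008).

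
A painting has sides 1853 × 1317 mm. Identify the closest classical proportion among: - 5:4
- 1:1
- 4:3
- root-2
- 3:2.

1853/1317 ≈ 1.407. Nearest candidates are root-2 (1.414, off by 0.007) and 4:3 (1.333, off by 0.074).

root-2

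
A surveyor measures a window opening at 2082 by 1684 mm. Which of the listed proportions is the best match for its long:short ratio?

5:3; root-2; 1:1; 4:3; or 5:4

Ratio = 2082 / 1684 ≈ 1.236.
Distances: 5:3 1.667 (Δ 0.431); root-2 1.414 (Δ 0.178); 1:1 1.000 (Δ 0.236); 4:3 1.333 (Δ 0.097); 5:4 1.250 (Δ 0.014).

5:4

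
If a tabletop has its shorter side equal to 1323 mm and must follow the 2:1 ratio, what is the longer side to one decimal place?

2646.0 mm

2:1 = 2.00000.
Longer side = 1323 × 2.00000 ≈ 2646.000 → 2646.0 mm.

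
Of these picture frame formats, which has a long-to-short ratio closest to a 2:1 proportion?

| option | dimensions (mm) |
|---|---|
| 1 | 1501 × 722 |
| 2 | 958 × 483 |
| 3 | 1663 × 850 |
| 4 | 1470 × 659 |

Target 2:1 ≈ 2.000.
1: 2.079 (Δ0.079)  2: 1.983 (Δ0.017)  3: 1.956 (Δ0.044)  4: 2.231 (Δ0.231)

2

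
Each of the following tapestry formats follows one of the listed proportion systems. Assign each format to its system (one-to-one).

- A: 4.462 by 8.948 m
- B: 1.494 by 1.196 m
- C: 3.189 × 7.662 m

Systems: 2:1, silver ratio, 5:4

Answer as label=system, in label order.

A=2:1, B=5:4, C=silver ratio

A = 8.948/4.462 ≈ 2.005 → 2:1 (2.000)
B = 1.494/1.196 ≈ 1.249 → 5:4 (1.250)
C = 7.662/3.189 ≈ 2.403 → silver ratio (2.414)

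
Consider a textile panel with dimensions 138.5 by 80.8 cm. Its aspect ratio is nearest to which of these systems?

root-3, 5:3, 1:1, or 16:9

root-3

138.5/80.8 ≈ 1.714. Nearest candidates are root-3 (1.732, off by 0.018) and 5:3 (1.667, off by 0.047).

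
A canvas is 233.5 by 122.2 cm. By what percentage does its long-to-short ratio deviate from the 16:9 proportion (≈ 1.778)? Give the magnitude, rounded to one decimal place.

7.5%

Ratio = 233.5 / 122.2 ≈ 1.9108.
Ideal 16:9 ≈ 1.7778. |1.9108 − 1.7778| / 1.7778 ≈ 7.48% → 7.5%.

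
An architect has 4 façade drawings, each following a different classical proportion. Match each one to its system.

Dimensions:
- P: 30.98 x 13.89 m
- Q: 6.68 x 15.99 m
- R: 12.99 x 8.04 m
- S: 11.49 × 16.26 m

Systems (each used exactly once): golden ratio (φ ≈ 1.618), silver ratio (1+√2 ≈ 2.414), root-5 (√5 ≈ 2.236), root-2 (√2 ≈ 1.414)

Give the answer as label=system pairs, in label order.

P=root-5, Q=silver ratio, R=golden ratio, S=root-2

Ratios: P ≈ 2.230; Q ≈ 2.394; R ≈ 1.616; S ≈ 1.415.
Targets: golden ratio ≈ 1.618; silver ratio ≈ 2.414; root-5 ≈ 2.236; root-2 ≈ 1.414.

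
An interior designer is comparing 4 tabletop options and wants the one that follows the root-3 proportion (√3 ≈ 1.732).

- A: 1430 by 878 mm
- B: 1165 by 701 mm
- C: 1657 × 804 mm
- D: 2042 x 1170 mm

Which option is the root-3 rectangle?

D

Target root-3 ≈ 1.732.
A: 1.629 (Δ0.103)  B: 1.662 (Δ0.070)  C: 2.061 (Δ0.329)  D: 1.745 (Δ0.013)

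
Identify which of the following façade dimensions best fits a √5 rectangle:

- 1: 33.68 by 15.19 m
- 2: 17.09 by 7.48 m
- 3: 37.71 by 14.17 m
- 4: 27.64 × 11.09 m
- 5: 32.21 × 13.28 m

1

Ratios (long/short): 1 ≈ 2.217; 2 ≈ 2.285; 3 ≈ 2.661; 4 ≈ 2.492; 5 ≈ 2.425.
root-5 ≈ 2.236; option 1 is nearest (Δ 0.019).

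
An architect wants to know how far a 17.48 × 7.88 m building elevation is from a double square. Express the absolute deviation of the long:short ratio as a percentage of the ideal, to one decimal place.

Ratio = 17.48 / 7.88 ≈ 2.2183.
Ideal 2:1 = 2.0000. |2.2183 − 2.0000| / 2.0000 ≈ 10.92% → 10.9%.

10.9%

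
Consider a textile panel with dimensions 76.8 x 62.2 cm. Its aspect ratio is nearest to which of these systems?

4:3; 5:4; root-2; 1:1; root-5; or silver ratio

5:4

Ratio = 76.8 / 62.2 ≈ 1.235.
Distances: 4:3 1.333 (Δ 0.098); 5:4 1.250 (Δ 0.015); root-2 1.414 (Δ 0.179); 1:1 1.000 (Δ 0.235); root-5 2.236 (Δ 1.001); silver ratio 2.414 (Δ 1.179).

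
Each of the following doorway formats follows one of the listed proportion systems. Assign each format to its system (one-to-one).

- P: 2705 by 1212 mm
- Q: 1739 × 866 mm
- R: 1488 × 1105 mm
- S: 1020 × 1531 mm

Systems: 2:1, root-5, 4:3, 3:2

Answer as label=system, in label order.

P=root-5, Q=2:1, R=4:3, S=3:2

P = 2705/1212 ≈ 2.232 → root-5 (2.236)
Q = 1739/866 ≈ 2.008 → 2:1 (2.000)
R = 1488/1105 ≈ 1.347 → 4:3 (1.333)
S = 1531/1020 ≈ 1.501 → 3:2 (1.500)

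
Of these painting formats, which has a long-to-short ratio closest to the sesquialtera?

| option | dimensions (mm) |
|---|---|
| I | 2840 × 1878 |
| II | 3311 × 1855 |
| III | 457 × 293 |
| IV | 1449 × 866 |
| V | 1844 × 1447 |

Target 3:2 ≈ 1.500.
I: 1.512 (Δ0.012)  II: 1.785 (Δ0.285)  III: 1.560 (Δ0.060)  IV: 1.673 (Δ0.173)  V: 1.274 (Δ0.226)

I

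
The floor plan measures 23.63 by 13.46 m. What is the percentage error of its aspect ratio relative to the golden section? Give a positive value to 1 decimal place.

Ratio = 23.63 / 13.46 ≈ 1.7556.
Ideal golden ratio ≈ 1.6180. |1.7556 − 1.6180| / 1.6180 ≈ 8.50% → 8.5%.

8.5%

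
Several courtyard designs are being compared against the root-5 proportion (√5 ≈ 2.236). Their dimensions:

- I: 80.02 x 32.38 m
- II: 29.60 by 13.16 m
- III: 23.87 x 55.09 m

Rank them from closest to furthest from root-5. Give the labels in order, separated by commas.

I: 80.02/32.38 ≈ 2.471 → |2.471 − 2.236| = 0.235
II: 29.60/13.16 ≈ 2.249 → |2.249 − 2.236| = 0.013
III: 55.09/23.87 ≈ 2.308 → |2.308 − 2.236| = 0.072

II, III, I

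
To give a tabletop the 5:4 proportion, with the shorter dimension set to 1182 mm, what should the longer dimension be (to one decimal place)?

1477.5 mm

5:4 = 1.25000.
Longer side = 1182 × 1.25000 ≈ 1477.500 → 1477.5 mm.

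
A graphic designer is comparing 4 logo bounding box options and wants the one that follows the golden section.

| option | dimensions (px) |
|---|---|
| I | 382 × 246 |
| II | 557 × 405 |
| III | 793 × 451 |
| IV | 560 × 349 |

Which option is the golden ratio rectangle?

IV

Target golden ratio ≈ 1.618.
I: 1.553 (Δ0.065)  II: 1.375 (Δ0.243)  III: 1.758 (Δ0.140)  IV: 1.605 (Δ0.013)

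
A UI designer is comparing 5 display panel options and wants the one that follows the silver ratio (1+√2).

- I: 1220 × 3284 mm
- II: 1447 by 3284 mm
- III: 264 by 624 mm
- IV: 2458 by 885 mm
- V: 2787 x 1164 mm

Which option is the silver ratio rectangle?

V

Ratios (long/short): I ≈ 2.692; II ≈ 2.270; III ≈ 2.364; IV ≈ 2.777; V ≈ 2.394.
silver ratio ≈ 2.414; option V is nearest (Δ 0.020).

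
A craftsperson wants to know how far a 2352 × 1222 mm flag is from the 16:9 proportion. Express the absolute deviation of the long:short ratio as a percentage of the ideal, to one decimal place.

8.3%

Ratio = 2352 / 1222 ≈ 1.9247.
Ideal 16:9 ≈ 1.7778. |1.9247 − 1.7778| / 1.7778 ≈ 8.26% → 8.3%.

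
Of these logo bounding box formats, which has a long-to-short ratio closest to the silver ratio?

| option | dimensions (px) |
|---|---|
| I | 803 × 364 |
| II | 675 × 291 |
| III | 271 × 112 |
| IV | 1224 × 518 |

Ratios (long/short): I ≈ 2.206; II ≈ 2.320; III ≈ 2.420; IV ≈ 2.363.
silver ratio ≈ 2.414; option III is nearest (Δ 0.006).

III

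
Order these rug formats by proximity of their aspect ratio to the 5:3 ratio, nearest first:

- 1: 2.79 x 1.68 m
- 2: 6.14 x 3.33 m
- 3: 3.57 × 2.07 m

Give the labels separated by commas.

1, 3, 2

1: 2.79/1.68 ≈ 1.661 → |1.661 − 1.667| = 0.006
2: 6.14/3.33 ≈ 1.844 → |1.844 − 1.667| = 0.177
3: 3.57/2.07 ≈ 1.725 → |1.725 − 1.667| = 0.058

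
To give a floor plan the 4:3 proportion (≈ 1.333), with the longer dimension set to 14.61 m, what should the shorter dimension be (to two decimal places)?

10.96 m

4:3 ≈ 1.33333.
Shorter side = 14.61 ÷ 1.33333 ≈ 10.9575 → 10.96 m.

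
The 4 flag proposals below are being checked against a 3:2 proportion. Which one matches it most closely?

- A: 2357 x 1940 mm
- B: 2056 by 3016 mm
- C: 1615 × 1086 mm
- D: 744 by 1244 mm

C

Target 3:2 ≈ 1.500.
A: 1.215 (Δ0.285)  B: 1.467 (Δ0.033)  C: 1.487 (Δ0.013)  D: 1.672 (Δ0.172)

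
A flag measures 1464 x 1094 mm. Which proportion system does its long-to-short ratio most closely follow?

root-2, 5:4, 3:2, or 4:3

1464/1094 ≈ 1.338. Nearest candidates are 4:3 (1.333, off by 0.005) and root-2 (1.414, off by 0.076).

4:3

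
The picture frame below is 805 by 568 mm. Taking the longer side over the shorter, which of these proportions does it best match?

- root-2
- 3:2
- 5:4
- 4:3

root-2

Ratio = 805 / 568 ≈ 1.417.
Distances: root-2 1.414 (Δ 0.003); 3:2 1.500 (Δ 0.083); 5:4 1.250 (Δ 0.167); 4:3 1.333 (Δ 0.084).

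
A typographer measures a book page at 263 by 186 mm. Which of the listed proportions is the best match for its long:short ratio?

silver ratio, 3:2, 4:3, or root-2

root-2

Ratio = 263 / 186 ≈ 1.414.
Distances: silver ratio 2.414 (Δ 1.000); 3:2 1.500 (Δ 0.086); 4:3 1.333 (Δ 0.081); root-2 1.414 (Δ 0.000).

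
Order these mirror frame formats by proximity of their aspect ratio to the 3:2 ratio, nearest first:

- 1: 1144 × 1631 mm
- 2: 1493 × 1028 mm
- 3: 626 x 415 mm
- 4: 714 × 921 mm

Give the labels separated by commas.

Ratios: 1 = 1631 / 1144 ≈ 1.426; 2 = 1493 / 1028 ≈ 1.452; 3 = 626 / 415 ≈ 1.508; 4 = 921 / 714 ≈ 1.290.
|Δ from 1.500|: 1 0.074; 2 0.048; 3 0.008; 4 0.210.

3, 2, 1, 4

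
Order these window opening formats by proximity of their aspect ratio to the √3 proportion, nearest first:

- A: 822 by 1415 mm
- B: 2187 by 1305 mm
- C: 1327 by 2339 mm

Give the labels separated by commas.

A, C, B

Ratios: A = 1415 / 822 ≈ 1.721; B = 2187 / 1305 ≈ 1.676; C = 2339 / 1327 ≈ 1.763.
|Δ from 1.732|: A 0.011; B 0.056; C 0.031.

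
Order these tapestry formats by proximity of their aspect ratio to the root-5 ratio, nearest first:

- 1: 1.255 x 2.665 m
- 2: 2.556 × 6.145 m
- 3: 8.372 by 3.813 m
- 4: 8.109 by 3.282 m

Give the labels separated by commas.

Ratios: 1 = 2.665 / 1.255 ≈ 2.124; 2 = 6.145 / 2.556 ≈ 2.404; 3 = 8.372 / 3.813 ≈ 2.196; 4 = 8.109 / 3.282 ≈ 2.471.
|Δ from 2.236|: 1 0.112; 2 0.168; 3 0.040; 4 0.235.

3, 1, 2, 4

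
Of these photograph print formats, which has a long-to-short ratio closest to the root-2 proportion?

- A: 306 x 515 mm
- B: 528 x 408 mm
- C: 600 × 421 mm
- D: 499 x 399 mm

C

Target root-2 ≈ 1.414.
A: 1.683 (Δ0.269)  B: 1.294 (Δ0.120)  C: 1.425 (Δ0.011)  D: 1.251 (Δ0.163)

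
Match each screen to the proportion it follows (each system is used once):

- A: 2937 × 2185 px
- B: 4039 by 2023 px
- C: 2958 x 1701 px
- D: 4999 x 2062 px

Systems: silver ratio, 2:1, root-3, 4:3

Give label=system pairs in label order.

A = 2937/2185 ≈ 1.344 → 4:3 (1.333)
B = 4039/2023 ≈ 1.997 → 2:1 (2.000)
C = 2958/1701 ≈ 1.739 → root-3 (1.732)
D = 4999/2062 ≈ 2.424 → silver ratio (2.414)

A=4:3, B=2:1, C=root-3, D=silver ratio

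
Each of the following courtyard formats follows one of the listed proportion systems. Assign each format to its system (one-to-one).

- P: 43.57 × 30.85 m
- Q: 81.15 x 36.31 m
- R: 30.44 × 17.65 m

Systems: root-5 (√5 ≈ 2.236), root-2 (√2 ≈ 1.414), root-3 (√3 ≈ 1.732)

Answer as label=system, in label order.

P=root-2, Q=root-5, R=root-3

Ratios: P ≈ 1.412; Q ≈ 2.235; R ≈ 1.725.
Targets: root-5 ≈ 2.236; root-2 ≈ 1.414; root-3 ≈ 1.732.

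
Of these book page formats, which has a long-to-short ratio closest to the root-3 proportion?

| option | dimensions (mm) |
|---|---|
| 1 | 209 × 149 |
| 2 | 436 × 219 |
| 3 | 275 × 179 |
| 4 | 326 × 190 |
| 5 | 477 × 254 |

Ratios (long/short): 1 ≈ 1.403; 2 ≈ 1.991; 3 ≈ 1.536; 4 ≈ 1.716; 5 ≈ 1.878.
root-3 ≈ 1.732; option 4 is nearest (Δ 0.016).

4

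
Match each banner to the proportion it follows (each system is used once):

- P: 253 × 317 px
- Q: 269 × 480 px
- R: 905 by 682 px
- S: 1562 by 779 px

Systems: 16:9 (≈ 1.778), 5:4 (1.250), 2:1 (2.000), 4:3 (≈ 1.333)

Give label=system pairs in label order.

P = 317/253 ≈ 1.253 → 5:4 (1.250)
Q = 480/269 ≈ 1.784 → 16:9 (1.778)
R = 905/682 ≈ 1.327 → 4:3 (1.333)
S = 1562/779 ≈ 2.005 → 2:1 (2.000)

P=5:4, Q=16:9, R=4:3, S=2:1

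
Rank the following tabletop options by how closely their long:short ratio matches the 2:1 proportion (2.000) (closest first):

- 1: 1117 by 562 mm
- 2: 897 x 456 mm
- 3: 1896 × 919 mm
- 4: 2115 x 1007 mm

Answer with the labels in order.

1: 1117/562 ≈ 1.988 → |1.988 − 2.000| = 0.012
2: 897/456 ≈ 1.967 → |1.967 − 2.000| = 0.033
3: 1896/919 ≈ 2.063 → |2.063 − 2.000| = 0.063
4: 2115/1007 ≈ 2.100 → |2.100 − 2.000| = 0.100

1, 2, 3, 4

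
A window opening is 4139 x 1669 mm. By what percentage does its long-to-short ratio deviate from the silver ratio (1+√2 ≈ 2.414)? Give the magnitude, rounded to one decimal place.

2.7%

Ratio = 4139 / 1669 ≈ 2.4799.
Ideal silver ratio ≈ 2.4142. |2.4799 − 2.4142| / 2.4142 ≈ 2.72% → 2.7%.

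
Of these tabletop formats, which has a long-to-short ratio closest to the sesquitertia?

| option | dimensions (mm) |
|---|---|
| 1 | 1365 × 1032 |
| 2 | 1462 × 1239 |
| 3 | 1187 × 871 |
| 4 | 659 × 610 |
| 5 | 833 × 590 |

1

Target 4:3 ≈ 1.333.
1: 1.323 (Δ0.010)  2: 1.180 (Δ0.153)  3: 1.363 (Δ0.030)  4: 1.080 (Δ0.253)  5: 1.412 (Δ0.079)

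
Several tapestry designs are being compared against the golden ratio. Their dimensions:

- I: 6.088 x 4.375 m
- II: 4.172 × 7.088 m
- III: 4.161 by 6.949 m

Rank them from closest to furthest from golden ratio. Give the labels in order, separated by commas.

I: 6.088/4.375 ≈ 1.392 → |1.392 − 1.618| = 0.226
II: 7.088/4.172 ≈ 1.699 → |1.699 − 1.618| = 0.081
III: 6.949/4.161 ≈ 1.670 → |1.670 − 1.618| = 0.052

III, II, I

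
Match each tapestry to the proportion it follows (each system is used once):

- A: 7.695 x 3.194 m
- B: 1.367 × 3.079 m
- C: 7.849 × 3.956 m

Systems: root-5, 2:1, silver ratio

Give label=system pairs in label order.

A=silver ratio, B=root-5, C=2:1

Ratios: A ≈ 2.409; B ≈ 2.252; C ≈ 1.984.
Targets: root-5 ≈ 2.236; 2:1 ≈ 2.000; silver ratio ≈ 2.414.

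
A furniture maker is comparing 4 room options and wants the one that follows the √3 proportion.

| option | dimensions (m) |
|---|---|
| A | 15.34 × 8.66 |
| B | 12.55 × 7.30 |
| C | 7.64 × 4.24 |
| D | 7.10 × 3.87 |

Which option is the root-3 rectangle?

Target root-3 ≈ 1.732.
A: 1.771 (Δ0.039)  B: 1.719 (Δ0.013)  C: 1.802 (Δ0.070)  D: 1.835 (Δ0.103)

B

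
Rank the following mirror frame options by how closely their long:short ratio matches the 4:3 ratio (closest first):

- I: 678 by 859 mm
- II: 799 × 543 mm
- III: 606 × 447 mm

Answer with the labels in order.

III, I, II

I: 859/678 ≈ 1.267 → |1.267 − 1.333| = 0.066
II: 799/543 ≈ 1.471 → |1.471 − 1.333| = 0.138
III: 606/447 ≈ 1.356 → |1.356 − 1.333| = 0.023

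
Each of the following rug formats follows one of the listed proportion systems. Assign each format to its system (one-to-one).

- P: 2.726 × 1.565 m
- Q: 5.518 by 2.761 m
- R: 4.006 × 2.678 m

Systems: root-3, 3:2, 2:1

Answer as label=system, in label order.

P = 2.726/1.565 ≈ 1.742 → root-3 (1.732)
Q = 5.518/2.761 ≈ 1.999 → 2:1 (2.000)
R = 4.006/2.678 ≈ 1.496 → 3:2 (1.500)

P=root-3, Q=2:1, R=3:2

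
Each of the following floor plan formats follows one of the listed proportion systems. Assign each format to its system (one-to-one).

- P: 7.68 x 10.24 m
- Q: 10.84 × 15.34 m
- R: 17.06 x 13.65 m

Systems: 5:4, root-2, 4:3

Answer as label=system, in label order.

Ratios: P ≈ 1.333; Q ≈ 1.415; R ≈ 1.250.
Targets: 5:4 ≈ 1.250; root-2 ≈ 1.414; 4:3 ≈ 1.333.

P=4:3, Q=root-2, R=5:4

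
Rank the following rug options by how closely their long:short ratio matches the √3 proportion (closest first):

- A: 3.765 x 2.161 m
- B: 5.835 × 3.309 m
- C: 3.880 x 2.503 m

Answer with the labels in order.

A, B, C

A: 3.765/2.161 ≈ 1.742 → |1.742 − 1.732| = 0.010
B: 5.835/3.309 ≈ 1.763 → |1.763 − 1.732| = 0.031
C: 3.880/2.503 ≈ 1.550 → |1.550 − 1.732| = 0.182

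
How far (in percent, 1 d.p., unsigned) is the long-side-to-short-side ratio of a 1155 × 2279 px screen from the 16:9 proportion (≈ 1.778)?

11.0%

Ratio = 2279 / 1155 ≈ 1.9732.
Ideal 16:9 ≈ 1.7778. |1.9732 − 1.7778| / 1.7778 ≈ 10.99% → 11.0%.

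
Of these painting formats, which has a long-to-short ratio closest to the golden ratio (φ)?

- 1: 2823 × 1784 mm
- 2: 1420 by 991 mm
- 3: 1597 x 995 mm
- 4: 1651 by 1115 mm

3

Target golden ratio ≈ 1.618.
1: 1.582 (Δ0.036)  2: 1.433 (Δ0.185)  3: 1.605 (Δ0.013)  4: 1.481 (Δ0.137)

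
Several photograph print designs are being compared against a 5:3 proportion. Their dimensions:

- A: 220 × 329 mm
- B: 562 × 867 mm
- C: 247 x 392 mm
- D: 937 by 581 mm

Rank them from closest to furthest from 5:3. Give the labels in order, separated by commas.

D, C, B, A

A: 329/220 ≈ 1.495 → |1.495 − 1.667| = 0.172
B: 867/562 ≈ 1.543 → |1.543 − 1.667| = 0.124
C: 392/247 ≈ 1.587 → |1.587 − 1.667| = 0.080
D: 937/581 ≈ 1.613 → |1.613 − 1.667| = 0.054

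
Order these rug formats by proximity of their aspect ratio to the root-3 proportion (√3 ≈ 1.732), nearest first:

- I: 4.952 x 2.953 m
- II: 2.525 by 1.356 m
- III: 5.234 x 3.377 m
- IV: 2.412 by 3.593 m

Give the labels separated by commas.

Ratios: I = 4.952 / 2.953 ≈ 1.677; II = 2.525 / 1.356 ≈ 1.862; III = 5.234 / 3.377 ≈ 1.550; IV = 3.593 / 2.412 ≈ 1.490.
|Δ from 1.732|: I 0.055; II 0.130; III 0.182; IV 0.242.

I, II, III, IV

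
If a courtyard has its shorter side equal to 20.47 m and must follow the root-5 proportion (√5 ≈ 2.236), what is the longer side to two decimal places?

root-5 ≈ 2.23607.
Longer side = 20.47 × 2.23607 ≈ 45.7724 → 45.77 m.

45.77 m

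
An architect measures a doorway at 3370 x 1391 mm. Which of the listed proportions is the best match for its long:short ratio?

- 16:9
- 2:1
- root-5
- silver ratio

Ratio = 3370 / 1391 ≈ 2.423.
Distances: 16:9 1.778 (Δ 0.645); 2:1 2.000 (Δ 0.423); root-5 2.236 (Δ 0.187); silver ratio 2.414 (Δ 0.009).

silver ratio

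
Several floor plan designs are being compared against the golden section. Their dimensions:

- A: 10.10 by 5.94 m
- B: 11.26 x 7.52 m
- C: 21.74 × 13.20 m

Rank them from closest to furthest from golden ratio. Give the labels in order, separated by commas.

C, A, B

Ratios: A = 10.10 / 5.94 ≈ 1.700; B = 11.26 / 7.52 ≈ 1.497; C = 21.74 / 13.20 ≈ 1.647.
|Δ from 1.618|: A 0.082; B 0.121; C 0.029.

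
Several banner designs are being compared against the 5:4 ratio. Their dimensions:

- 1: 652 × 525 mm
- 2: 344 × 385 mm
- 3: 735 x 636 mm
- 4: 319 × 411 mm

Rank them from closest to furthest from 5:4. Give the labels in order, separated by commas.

1, 4, 3, 2

1: 652/525 ≈ 1.242 → |1.242 − 1.250| = 0.008
2: 385/344 ≈ 1.119 → |1.119 − 1.250| = 0.131
3: 735/636 ≈ 1.156 → |1.156 − 1.250| = 0.094
4: 411/319 ≈ 1.288 → |1.288 − 1.250| = 0.038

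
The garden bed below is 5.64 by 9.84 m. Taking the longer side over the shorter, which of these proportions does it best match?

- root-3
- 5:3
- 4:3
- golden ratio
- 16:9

root-3

Ratio = 9.84 / 5.64 ≈ 1.745.
Distances: root-3 1.732 (Δ 0.013); 5:3 1.667 (Δ 0.078); 4:3 1.333 (Δ 0.412); golden ratio 1.618 (Δ 0.127); 16:9 1.778 (Δ 0.033).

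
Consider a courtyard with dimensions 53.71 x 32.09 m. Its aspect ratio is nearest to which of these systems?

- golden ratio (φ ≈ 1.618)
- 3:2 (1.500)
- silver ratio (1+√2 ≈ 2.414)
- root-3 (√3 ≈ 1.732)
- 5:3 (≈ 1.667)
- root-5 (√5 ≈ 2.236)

5:3

53.71/32.09 ≈ 1.674. Nearest candidates are 5:3 (1.667, off by 0.007) and golden ratio (1.618, off by 0.056).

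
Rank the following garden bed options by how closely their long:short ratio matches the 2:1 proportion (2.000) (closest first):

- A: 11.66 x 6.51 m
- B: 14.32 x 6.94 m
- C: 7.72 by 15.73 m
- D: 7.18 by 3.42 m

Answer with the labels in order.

C, B, D, A

Ratios: A = 11.66 / 6.51 ≈ 1.791; B = 14.32 / 6.94 ≈ 2.063; C = 15.73 / 7.72 ≈ 2.038; D = 7.18 / 3.42 ≈ 2.099.
|Δ from 2.000|: A 0.209; B 0.063; C 0.038; D 0.099.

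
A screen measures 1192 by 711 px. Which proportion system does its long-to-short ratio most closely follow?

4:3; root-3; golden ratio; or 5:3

5:3

Ratio = 1192 / 711 ≈ 1.677.
Distances: 4:3 1.333 (Δ 0.344); root-3 1.732 (Δ 0.055); golden ratio 1.618 (Δ 0.059); 5:3 1.667 (Δ 0.010).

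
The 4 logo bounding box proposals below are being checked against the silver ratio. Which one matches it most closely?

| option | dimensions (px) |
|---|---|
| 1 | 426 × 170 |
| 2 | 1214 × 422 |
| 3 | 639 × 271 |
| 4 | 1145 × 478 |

Ratios (long/short): 1 ≈ 2.506; 2 ≈ 2.877; 3 ≈ 2.358; 4 ≈ 2.395.
silver ratio ≈ 2.414; option 4 is nearest (Δ 0.019).

4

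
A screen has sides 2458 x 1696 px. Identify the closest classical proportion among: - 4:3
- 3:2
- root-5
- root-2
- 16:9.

2458/1696 ≈ 1.449. Nearest candidates are root-2 (1.414, off by 0.035) and 3:2 (1.500, off by 0.051).

root-2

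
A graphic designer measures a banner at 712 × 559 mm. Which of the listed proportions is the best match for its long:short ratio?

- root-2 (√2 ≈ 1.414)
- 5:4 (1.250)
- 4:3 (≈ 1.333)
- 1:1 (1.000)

Ratio = 712 / 559 ≈ 1.274.
Distances: root-2 1.414 (Δ 0.140); 5:4 1.250 (Δ 0.024); 4:3 1.333 (Δ 0.059); 1:1 1.000 (Δ 0.274).

5:4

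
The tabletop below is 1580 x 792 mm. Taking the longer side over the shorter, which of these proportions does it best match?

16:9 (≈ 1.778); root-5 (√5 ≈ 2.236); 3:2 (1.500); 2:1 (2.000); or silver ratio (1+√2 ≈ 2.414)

1580/792 ≈ 1.995. Nearest candidates are 2:1 (2.000, off by 0.005) and 16:9 (1.778, off by 0.217).

2:1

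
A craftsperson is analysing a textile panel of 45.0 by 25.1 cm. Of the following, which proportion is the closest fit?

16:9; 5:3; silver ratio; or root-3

Ratio = 45.0 / 25.1 ≈ 1.793.
Distances: 16:9 1.778 (Δ 0.015); 5:3 1.667 (Δ 0.126); silver ratio 2.414 (Δ 0.621); root-3 1.732 (Δ 0.061).

16:9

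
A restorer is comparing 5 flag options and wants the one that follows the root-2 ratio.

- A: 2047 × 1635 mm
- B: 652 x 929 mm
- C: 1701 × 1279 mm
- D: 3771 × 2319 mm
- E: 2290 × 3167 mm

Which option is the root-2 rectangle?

Ratios (long/short): A ≈ 1.252; B ≈ 1.425; C ≈ 1.330; D ≈ 1.626; E ≈ 1.383.
root-2 ≈ 1.414; option B is nearest (Δ 0.011).

B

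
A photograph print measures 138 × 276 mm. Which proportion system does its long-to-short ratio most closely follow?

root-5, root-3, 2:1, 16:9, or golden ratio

2:1

276/138 ≈ 2.000. Nearest candidates are 2:1 (2.000, off by 0.000) and 16:9 (1.778, off by 0.222).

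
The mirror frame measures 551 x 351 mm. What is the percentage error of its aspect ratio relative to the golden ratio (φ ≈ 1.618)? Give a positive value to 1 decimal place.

Ratio = 551 / 351 ≈ 1.5698.
Ideal golden ratio ≈ 1.6180. |1.5698 − 1.6180| / 1.6180 ≈ 2.98% → 3.0%.

3.0%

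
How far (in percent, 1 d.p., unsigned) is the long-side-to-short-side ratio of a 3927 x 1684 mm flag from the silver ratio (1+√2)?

Ratio = 3927 / 1684 ≈ 2.3319.
Ideal silver ratio ≈ 2.4142. |2.3319 − 2.4142| / 2.4142 ≈ 3.41% → 3.4%.

3.4%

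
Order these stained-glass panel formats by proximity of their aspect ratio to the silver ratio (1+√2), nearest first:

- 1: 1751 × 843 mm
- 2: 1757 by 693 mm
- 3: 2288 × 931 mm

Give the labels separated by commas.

1: 1751/843 ≈ 2.077 → |2.077 − 2.414| = 0.337
2: 1757/693 ≈ 2.535 → |2.535 − 2.414| = 0.121
3: 2288/931 ≈ 2.458 → |2.458 − 2.414| = 0.044

3, 2, 1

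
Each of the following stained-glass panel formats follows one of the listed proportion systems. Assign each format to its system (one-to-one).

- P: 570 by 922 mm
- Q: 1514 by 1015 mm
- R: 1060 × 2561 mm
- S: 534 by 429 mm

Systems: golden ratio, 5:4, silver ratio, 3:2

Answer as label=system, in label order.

Ratios: P ≈ 1.618; Q ≈ 1.492; R ≈ 2.416; S ≈ 1.245.
Targets: golden ratio ≈ 1.618; 5:4 ≈ 1.250; silver ratio ≈ 2.414; 3:2 ≈ 1.500.

P=golden ratio, Q=3:2, R=silver ratio, S=5:4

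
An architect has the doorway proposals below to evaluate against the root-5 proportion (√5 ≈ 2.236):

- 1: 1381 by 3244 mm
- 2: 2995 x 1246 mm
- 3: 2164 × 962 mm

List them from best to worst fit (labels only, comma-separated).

Ratios: 1 = 3244 / 1381 ≈ 2.349; 2 = 2995 / 1246 ≈ 2.404; 3 = 2164 / 962 ≈ 2.249.
|Δ from 2.236|: 1 0.113; 2 0.168; 3 0.013.

3, 1, 2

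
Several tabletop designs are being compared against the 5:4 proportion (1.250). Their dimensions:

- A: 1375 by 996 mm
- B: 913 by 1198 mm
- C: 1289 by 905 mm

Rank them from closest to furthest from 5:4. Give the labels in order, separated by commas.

A: 1375/996 ≈ 1.381 → |1.381 − 1.250| = 0.131
B: 1198/913 ≈ 1.312 → |1.312 − 1.250| = 0.062
C: 1289/905 ≈ 1.424 → |1.424 − 1.250| = 0.174

B, A, C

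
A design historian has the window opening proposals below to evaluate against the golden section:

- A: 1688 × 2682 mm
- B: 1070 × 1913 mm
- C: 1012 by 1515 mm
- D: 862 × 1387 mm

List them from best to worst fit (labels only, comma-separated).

D, A, C, B

Ratios: A = 2682 / 1688 ≈ 1.589; B = 1913 / 1070 ≈ 1.788; C = 1515 / 1012 ≈ 1.497; D = 1387 / 862 ≈ 1.609.
|Δ from 1.618|: A 0.029; B 0.170; C 0.121; D 0.009.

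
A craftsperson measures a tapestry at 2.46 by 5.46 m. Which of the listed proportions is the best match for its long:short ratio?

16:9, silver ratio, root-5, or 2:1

Ratio = 5.46 / 2.46 ≈ 2.220.
Distances: 16:9 1.778 (Δ 0.442); silver ratio 2.414 (Δ 0.194); root-5 2.236 (Δ 0.016); 2:1 2.000 (Δ 0.220).

root-5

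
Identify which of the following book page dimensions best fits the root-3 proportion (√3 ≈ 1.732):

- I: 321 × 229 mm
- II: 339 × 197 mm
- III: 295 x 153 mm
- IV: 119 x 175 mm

II

Ratios (long/short): I ≈ 1.402; II ≈ 1.721; III ≈ 1.928; IV ≈ 1.471.
root-3 ≈ 1.732; option II is nearest (Δ 0.011).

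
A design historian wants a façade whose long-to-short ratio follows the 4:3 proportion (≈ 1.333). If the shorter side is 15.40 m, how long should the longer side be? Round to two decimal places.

4:3 ≈ 1.33333.
Longer side = 15.40 × 1.33333 ≈ 20.5333 → 20.53 m.

20.53 m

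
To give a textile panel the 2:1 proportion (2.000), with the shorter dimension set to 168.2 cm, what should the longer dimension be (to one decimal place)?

336.4 cm

2:1 = 2.00000.
Longer side = 168.2 × 2.00000 ≈ 336.400 → 336.4 cm.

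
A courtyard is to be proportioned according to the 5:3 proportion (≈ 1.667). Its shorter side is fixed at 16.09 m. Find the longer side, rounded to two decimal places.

26.82 m

5:3 ≈ 1.66667.
Longer side = 16.09 × 1.66667 ≈ 26.8167 → 26.82 m.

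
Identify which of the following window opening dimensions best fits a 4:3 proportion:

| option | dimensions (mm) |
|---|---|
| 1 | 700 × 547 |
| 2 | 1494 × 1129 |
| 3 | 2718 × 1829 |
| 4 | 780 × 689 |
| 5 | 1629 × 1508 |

Ratios (long/short): 1 ≈ 1.280; 2 ≈ 1.323; 3 ≈ 1.486; 4 ≈ 1.132; 5 ≈ 1.080.
4:3 ≈ 1.333; option 2 is nearest (Δ 0.010).

2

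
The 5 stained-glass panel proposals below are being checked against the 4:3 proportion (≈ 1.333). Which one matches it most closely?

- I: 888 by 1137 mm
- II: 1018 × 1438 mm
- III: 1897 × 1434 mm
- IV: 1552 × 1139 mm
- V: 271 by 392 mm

III

Ratios (long/short): I ≈ 1.280; II ≈ 1.413; III ≈ 1.323; IV ≈ 1.363; V ≈ 1.446.
4:3 ≈ 1.333; option III is nearest (Δ 0.010).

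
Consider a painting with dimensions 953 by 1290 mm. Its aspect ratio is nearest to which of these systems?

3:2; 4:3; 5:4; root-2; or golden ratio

4:3

1290/953 ≈ 1.354. Nearest candidates are 4:3 (1.333, off by 0.021) and root-2 (1.414, off by 0.060).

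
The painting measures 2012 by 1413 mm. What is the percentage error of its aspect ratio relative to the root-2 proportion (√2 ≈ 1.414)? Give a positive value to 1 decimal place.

0.7%

Ratio = 2012 / 1413 ≈ 1.4239.
Ideal root-2 ≈ 1.4142. |1.4239 − 1.4142| / 1.4142 ≈ 0.69% → 0.7%.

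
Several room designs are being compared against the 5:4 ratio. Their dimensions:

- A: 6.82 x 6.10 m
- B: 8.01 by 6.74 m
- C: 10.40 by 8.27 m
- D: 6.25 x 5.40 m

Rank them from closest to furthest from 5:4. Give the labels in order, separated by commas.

Ratios: A = 6.82 / 6.10 ≈ 1.118; B = 8.01 / 6.74 ≈ 1.188; C = 10.40 / 8.27 ≈ 1.258; D = 6.25 / 5.40 ≈ 1.157.
|Δ from 1.250|: A 0.132; B 0.062; C 0.008; D 0.093.

C, B, D, A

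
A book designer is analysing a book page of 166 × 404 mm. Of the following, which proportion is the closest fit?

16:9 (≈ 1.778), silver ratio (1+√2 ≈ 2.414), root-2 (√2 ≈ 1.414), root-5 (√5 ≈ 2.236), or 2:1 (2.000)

silver ratio

Ratio = 404 / 166 ≈ 2.434.
Distances: 16:9 1.778 (Δ 0.656); silver ratio 2.414 (Δ 0.020); root-2 1.414 (Δ 1.020); root-5 2.236 (Δ 0.198); 2:1 2.000 (Δ 0.434).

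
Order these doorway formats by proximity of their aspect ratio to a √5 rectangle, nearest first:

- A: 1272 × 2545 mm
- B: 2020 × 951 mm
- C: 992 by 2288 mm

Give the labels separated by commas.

A: 2545/1272 ≈ 2.001 → |2.001 − 2.236| = 0.235
B: 2020/951 ≈ 2.124 → |2.124 − 2.236| = 0.112
C: 2288/992 ≈ 2.306 → |2.306 − 2.236| = 0.070

C, B, A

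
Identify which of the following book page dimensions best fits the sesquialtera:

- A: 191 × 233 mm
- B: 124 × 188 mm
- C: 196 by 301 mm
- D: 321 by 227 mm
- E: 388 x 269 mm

B

Target 3:2 ≈ 1.500.
A: 1.220 (Δ0.280)  B: 1.516 (Δ0.016)  C: 1.536 (Δ0.036)  D: 1.414 (Δ0.086)  E: 1.442 (Δ0.058)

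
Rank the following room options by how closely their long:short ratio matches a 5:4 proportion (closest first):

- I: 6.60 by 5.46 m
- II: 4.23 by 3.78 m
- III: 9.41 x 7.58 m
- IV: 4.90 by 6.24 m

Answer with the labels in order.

III, IV, I, II

Ratios: I = 6.60 / 5.46 ≈ 1.209; II = 4.23 / 3.78 ≈ 1.119; III = 9.41 / 7.58 ≈ 1.241; IV = 6.24 / 4.90 ≈ 1.273.
|Δ from 1.250|: I 0.041; II 0.131; III 0.009; IV 0.023.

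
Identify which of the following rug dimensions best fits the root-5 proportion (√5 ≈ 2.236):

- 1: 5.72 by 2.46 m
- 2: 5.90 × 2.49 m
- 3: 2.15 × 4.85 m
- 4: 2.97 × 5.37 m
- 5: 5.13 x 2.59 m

Ratios (long/short): 1 ≈ 2.325; 2 ≈ 2.369; 3 ≈ 2.256; 4 ≈ 1.808; 5 ≈ 1.981.
root-5 ≈ 2.236; option 3 is nearest (Δ 0.020).

3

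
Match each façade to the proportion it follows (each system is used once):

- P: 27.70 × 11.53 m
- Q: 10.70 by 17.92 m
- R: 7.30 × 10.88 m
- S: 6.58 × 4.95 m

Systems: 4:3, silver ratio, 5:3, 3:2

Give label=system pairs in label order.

Ratios: P ≈ 2.402; Q ≈ 1.675; R ≈ 1.490; S ≈ 1.329.
Targets: 4:3 ≈ 1.333; silver ratio ≈ 2.414; 5:3 ≈ 1.667; 3:2 ≈ 1.500.

P=silver ratio, Q=5:3, R=3:2, S=4:3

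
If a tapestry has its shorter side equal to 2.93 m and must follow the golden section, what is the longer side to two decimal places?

golden ratio ≈ 1.61803.
Longer side = 2.93 × 1.61803 ≈ 4.7408 → 4.74 m.

4.74 m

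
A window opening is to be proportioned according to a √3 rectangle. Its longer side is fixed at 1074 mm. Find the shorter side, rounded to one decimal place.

620.1 mm

root-3 ≈ 1.73205.
Shorter side = 1074 ÷ 1.73205 ≈ 620.074 → 620.1 mm.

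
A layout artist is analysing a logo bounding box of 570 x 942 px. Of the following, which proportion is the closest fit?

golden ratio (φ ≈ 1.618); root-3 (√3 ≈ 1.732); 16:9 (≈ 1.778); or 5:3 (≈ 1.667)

5:3

942/570 ≈ 1.653. Nearest candidates are 5:3 (1.667, off by 0.014) and golden ratio (1.618, off by 0.035).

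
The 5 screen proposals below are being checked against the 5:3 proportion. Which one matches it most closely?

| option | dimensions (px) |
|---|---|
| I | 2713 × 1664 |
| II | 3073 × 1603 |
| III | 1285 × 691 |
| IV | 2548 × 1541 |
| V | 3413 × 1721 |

IV

Target 5:3 ≈ 1.667.
I: 1.630 (Δ0.037)  II: 1.917 (Δ0.250)  III: 1.860 (Δ0.193)  IV: 1.653 (Δ0.014)  V: 1.983 (Δ0.316)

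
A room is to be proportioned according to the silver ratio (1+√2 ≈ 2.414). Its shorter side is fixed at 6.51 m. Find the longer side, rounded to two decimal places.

15.72 m

silver ratio ≈ 2.41421.
Longer side = 6.51 × 2.41421 ≈ 15.7165 → 15.72 m.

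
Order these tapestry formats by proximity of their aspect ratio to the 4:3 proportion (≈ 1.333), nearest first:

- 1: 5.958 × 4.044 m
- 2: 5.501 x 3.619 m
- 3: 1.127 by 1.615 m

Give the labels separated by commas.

3, 1, 2

1: 5.958/4.044 ≈ 1.473 → |1.473 − 1.333| = 0.140
2: 5.501/3.619 ≈ 1.520 → |1.520 − 1.333| = 0.187
3: 1.615/1.127 ≈ 1.433 → |1.433 − 1.333| = 0.100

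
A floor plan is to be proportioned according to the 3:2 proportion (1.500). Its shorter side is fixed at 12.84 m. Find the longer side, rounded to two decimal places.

3:2 = 1.50000.
Longer side = 12.84 × 1.50000 ≈ 19.2600 → 19.26 m.

19.26 m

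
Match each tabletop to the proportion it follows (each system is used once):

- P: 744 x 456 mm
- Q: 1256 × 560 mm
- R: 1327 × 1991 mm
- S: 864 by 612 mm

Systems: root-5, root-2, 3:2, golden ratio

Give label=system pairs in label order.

P=golden ratio, Q=root-5, R=3:2, S=root-2

Ratios: P ≈ 1.632; Q ≈ 2.243; R ≈ 1.500; S ≈ 1.412.
Targets: root-5 ≈ 2.236; root-2 ≈ 1.414; 3:2 ≈ 1.500; golden ratio ≈ 1.618.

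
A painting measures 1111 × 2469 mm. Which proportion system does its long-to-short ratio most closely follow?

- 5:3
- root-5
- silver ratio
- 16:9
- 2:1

Ratio = 2469 / 1111 ≈ 2.222.
Distances: 5:3 1.667 (Δ 0.555); root-5 2.236 (Δ 0.014); silver ratio 2.414 (Δ 0.192); 16:9 1.778 (Δ 0.444); 2:1 2.000 (Δ 0.222).

root-5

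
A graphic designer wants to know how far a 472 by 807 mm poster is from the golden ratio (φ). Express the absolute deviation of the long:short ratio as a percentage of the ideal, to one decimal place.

5.7%

Ratio = 807 / 472 ≈ 1.7097.
Ideal golden ratio ≈ 1.6180. |1.7097 − 1.6180| / 1.6180 ≈ 5.67% → 5.7%.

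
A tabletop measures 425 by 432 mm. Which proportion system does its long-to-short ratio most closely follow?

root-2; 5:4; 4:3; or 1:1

432/425 ≈ 1.016. Nearest candidates are 1:1 (1.000, off by 0.016) and 5:4 (1.250, off by 0.234).

1:1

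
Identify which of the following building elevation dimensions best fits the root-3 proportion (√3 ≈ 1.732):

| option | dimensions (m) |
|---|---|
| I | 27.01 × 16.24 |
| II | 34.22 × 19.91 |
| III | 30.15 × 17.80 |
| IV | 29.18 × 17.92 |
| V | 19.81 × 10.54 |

Ratios (long/short): I ≈ 1.663; II ≈ 1.719; III ≈ 1.694; IV ≈ 1.628; V ≈ 1.880.
root-3 ≈ 1.732; option II is nearest (Δ 0.013).

II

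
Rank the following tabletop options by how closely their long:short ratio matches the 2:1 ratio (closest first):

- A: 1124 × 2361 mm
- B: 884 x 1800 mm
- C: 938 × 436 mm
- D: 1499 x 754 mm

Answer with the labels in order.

D, B, A, C

A: 2361/1124 ≈ 2.101 → |2.101 − 2.000| = 0.101
B: 1800/884 ≈ 2.036 → |2.036 − 2.000| = 0.036
C: 938/436 ≈ 2.151 → |2.151 − 2.000| = 0.151
D: 1499/754 ≈ 1.988 → |1.988 − 2.000| = 0.012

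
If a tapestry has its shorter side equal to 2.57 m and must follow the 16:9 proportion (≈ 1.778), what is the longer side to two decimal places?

16:9 ≈ 1.77778.
Longer side = 2.57 × 1.77778 ≈ 4.5689 → 4.57 m.

4.57 m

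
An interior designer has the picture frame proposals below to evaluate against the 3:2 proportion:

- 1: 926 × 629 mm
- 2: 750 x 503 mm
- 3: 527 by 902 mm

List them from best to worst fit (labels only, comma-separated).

Ratios: 1 = 926 / 629 ≈ 1.472; 2 = 750 / 503 ≈ 1.491; 3 = 902 / 527 ≈ 1.712.
|Δ from 1.500|: 1 0.028; 2 0.009; 3 0.212.

2, 1, 3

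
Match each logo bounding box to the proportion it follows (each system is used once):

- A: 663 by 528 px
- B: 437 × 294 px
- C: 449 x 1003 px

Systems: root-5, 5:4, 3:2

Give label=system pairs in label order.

A = 663/528 ≈ 1.256 → 5:4 (1.250)
B = 437/294 ≈ 1.486 → 3:2 (1.500)
C = 1003/449 ≈ 2.234 → root-5 (2.236)

A=5:4, B=3:2, C=root-5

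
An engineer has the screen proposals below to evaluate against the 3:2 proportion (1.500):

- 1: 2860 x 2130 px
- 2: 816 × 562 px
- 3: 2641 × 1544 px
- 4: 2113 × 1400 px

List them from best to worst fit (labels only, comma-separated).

4, 2, 1, 3

1: 2860/2130 ≈ 1.343 → |1.343 − 1.500| = 0.157
2: 816/562 ≈ 1.452 → |1.452 − 1.500| = 0.048
3: 2641/1544 ≈ 1.710 → |1.710 − 1.500| = 0.210
4: 2113/1400 ≈ 1.509 → |1.509 − 1.500| = 0.009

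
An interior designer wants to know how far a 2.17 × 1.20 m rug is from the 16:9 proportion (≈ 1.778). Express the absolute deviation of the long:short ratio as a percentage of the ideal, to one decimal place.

Ratio = 2.17 / 1.20 ≈ 1.8083.
Ideal 16:9 ≈ 1.7778. |1.8083 − 1.7778| / 1.7778 ≈ 1.72% → 1.7%.

1.7%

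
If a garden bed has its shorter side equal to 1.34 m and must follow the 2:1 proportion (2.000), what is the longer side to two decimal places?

2.68 m

2:1 = 2.00000.
Longer side = 1.34 × 2.00000 ≈ 2.6800 → 2.68 m.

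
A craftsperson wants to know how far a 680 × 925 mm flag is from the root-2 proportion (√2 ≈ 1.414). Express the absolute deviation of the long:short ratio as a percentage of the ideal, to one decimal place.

3.8%

Ratio = 925 / 680 ≈ 1.3603.
Ideal root-2 ≈ 1.4142. |1.3603 − 1.4142| / 1.4142 ≈ 3.81% → 3.8%.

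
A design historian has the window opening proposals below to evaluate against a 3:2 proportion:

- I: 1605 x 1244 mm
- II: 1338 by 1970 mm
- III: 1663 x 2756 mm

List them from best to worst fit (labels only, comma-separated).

II, III, I

I: 1605/1244 ≈ 1.290 → |1.290 − 1.500| = 0.210
II: 1970/1338 ≈ 1.472 → |1.472 − 1.500| = 0.028
III: 2756/1663 ≈ 1.657 → |1.657 − 1.500| = 0.157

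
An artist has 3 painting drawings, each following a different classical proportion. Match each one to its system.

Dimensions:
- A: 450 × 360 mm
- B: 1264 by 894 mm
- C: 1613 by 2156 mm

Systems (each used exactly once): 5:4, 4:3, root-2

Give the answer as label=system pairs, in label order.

A=5:4, B=root-2, C=4:3

Ratios: A ≈ 1.250; B ≈ 1.414; C ≈ 1.337.
Targets: 5:4 ≈ 1.250; 4:3 ≈ 1.333; root-2 ≈ 1.414.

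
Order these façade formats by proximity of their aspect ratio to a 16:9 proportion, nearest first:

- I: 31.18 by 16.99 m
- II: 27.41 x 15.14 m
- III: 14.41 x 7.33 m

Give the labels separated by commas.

II, I, III

Ratios: I = 31.18 / 16.99 ≈ 1.835; II = 27.41 / 15.14 ≈ 1.810; III = 14.41 / 7.33 ≈ 1.966.
|Δ from 1.778|: I 0.057; II 0.032; III 0.188.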